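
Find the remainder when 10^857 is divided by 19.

Square-and-reduce mod 19: 10^1≡10, 10^2≡5, 10^4≡6, 10^8≡17, 10^16≡4, 10^32≡16, 10^64≡9, 10^128≡5, 10^256≡6, 10^512≡17.
Since 857 = 1 + 8 + 16 + 64 + 256 + 512 in binary, 10^857 ≡ 10·17·4·9·6·17 ≡ 14 (mod 19).

14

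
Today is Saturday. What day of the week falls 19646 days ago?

Dividing 19646 by 7 gives quotient 2806 and remainder 4.
Saturday − 4 days → Tuesday.

Tuesday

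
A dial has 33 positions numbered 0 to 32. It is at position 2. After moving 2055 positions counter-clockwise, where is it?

26

2055 = 62·33 + 9, so 2055 mod 33 = 9.
(2 − 9) mod 33 = 26.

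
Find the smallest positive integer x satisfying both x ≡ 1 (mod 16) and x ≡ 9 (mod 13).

Since 13·5 ≡ 1 (mod 16), take x = 9 + 13·((1−9)·5 mod 16) = 9 + 13·8 = 113.
Check: 113 mod 16 = 1, 113 mod 13 = 9.

113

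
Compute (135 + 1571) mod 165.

Dividing 1571 by 165 gives quotient 9 and remainder 86.
(135 + 86) mod 165 = 56.

56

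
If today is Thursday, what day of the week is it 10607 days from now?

Saturday

Dividing 10607 by 7 gives quotient 1515 and remainder 2.
Thursday + 2 days → Saturday.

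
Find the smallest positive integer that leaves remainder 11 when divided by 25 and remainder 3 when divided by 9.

111

Since 9·14 ≡ 1 (mod 25), take x = 3 + 9·((11−3)·14 mod 25) = 3 + 9·12 = 111.
Check: 111 mod 25 = 11, 111 mod 9 = 3.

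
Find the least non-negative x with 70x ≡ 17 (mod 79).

The inverse of 70 mod 79 is 35 (since 70·35 = 2450 ≡ 1).
So x ≡ 35·17 = 595 ≡ 42 (mod 79).
Check: 70·42 = 2940 = 37·79 + 17.

42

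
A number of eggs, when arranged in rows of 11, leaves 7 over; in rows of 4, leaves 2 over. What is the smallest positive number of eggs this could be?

18

x ≡ 2 (mod 4) gives x ∈ {2, 6, 10, 14, 18}.
The first of these with x mod 11 = 7 is 18.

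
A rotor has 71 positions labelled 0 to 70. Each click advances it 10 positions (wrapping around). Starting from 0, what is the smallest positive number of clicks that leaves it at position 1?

64

10·64 = 640 = 9·71 + 1, so 10⁻¹ ≡ 64 (mod 71).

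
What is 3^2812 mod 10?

1

Last digits of 3^n: 3, 9, 7, 1 (period 4).
2812 mod 4 = 0, so the last digit matches 3^4 = 1.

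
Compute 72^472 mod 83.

By repeated squaring mod 83: 72^1≡72, 72^2≡38, 72^4≡33, 72^8≡10, 72^16≡17, 72^32≡40, 72^64≡23, 72^128≡31, 72^256≡48.
472 = 8 + 16 + 64 + 128 + 256, so 72^472 ≡ 10·17·23·31·48 ≡ 29 (mod 83).

29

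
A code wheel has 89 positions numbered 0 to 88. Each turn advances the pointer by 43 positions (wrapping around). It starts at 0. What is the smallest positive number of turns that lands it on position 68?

14

43⁻¹ ≡ 29 (mod 89) because 43·29 = 1247 = 14·89 + 1.
Multiplying both sides by 29: x ≡ 29·68 = 1972 ≡ 14 (mod 89).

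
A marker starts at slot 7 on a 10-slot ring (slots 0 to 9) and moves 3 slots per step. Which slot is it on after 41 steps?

0

41·3 = 123.
Dividing 123 by 10 gives quotient 12 and remainder 3.
(7 + 3) mod 10 = 0.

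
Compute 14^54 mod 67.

24

Successive squares of 14 mod 67: 14^1≡14, 14^2≡62, 14^4≡25, 14^8≡22, 14^16≡15, 14^32≡24.
Since 54 = 2 + 4 + 16 + 32 in binary, 14^54 ≡ 62·25·15·24 ≡ 24 (mod 67).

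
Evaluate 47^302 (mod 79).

Square-and-reduce mod 79: 47^1≡47, 47^2≡76, 47^4≡9, 47^8≡2, 47^16≡4, 47^32≡16, 47^64≡19, 47^128≡45, 47^256≡50.
Since 302 = 2 + 4 + 8 + 32 + 256 in binary, 47^302 ≡ 76·9·2·16·50 ≡ 13 (mod 79).

13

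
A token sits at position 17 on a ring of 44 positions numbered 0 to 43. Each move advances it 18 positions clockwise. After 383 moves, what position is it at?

3

383·18 = 6894.
6894 = 156·44 + 30, so 6894 mod 44 = 30.
(17 + 30) mod 44 = 3.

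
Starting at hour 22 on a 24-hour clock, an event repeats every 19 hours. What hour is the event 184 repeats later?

184·19 = 3496.
Dividing 3496 by 24 gives quotient 145 and remainder 16.
(22 + 16) mod 24 = 14.

14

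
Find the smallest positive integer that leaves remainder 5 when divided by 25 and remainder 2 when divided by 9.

Since 9·14 ≡ 1 (mod 25), take x = 2 + 9·((5−2)·14 mod 25) = 2 + 9·17 = 155.
Check: 155 mod 25 = 5, 155 mod 9 = 2.

155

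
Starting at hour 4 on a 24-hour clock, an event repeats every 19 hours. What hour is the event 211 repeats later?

5

211·19 = 4009.
Dividing 4009 by 24 gives quotient 167 and remainder 1.
(4 + 1) mod 24 = 5.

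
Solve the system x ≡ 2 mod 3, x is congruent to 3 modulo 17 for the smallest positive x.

Since 17·2 ≡ 1 (mod 3), take x = 3 + 17·((2−3)·2 mod 3) = 3 + 17·1 = 20.
Check: 20 mod 3 = 2, 20 mod 17 = 3.

20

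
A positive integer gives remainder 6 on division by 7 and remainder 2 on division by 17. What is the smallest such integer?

Since 17·5 ≡ 1 (mod 7), take x = 2 + 17·((6−2)·5 mod 7) = 2 + 17·6 = 104.
Check: 104 mod 7 = 6, 104 mod 17 = 2.

104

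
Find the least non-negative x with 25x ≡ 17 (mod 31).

23

The inverse of 25 mod 31 is 5 (since 25·5 = 125 ≡ 1).
Multiplying both sides by 5: x ≡ 5·17 = 85 ≡ 23 (mod 31).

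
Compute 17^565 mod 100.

By repeated squaring mod 100: 17^1≡17, 17^2≡89, 17^4≡21, 17^8≡41, 17^16≡81, 17^32≡61, 17^64≡21, 17^128≡41, 17^256≡81, 17^512≡61.
565 = 1 + 4 + 16 + 32 + 512, so 17^565 ≡ 17·21·81·61·61 ≡ 57 (mod 100).

57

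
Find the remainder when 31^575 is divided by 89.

24

By repeated squaring mod 89: 31^1≡31, 31^2≡71, 31^4≡57, 31^8≡45, 31^16≡67, 31^32≡39, 31^64≡8, 31^128≡64, 31^256≡2, 31^512≡4.
575 = 1 + 2 + 4 + 8 + 16 + 32 + 512, so 31^575 ≡ 31·71·57·45·67·39·4 ≡ 24 (mod 89).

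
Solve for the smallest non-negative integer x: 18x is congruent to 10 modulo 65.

15

The inverse of 18 mod 65 is 47 (since 18·47 = 846 ≡ 1).
So x ≡ 47·10 = 470 ≡ 15 (mod 65).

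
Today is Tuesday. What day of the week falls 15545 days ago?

Dividing 15545 by 7 gives quotient 2220 and remainder 5.
Tuesday − 5 days → Thursday.

Thursday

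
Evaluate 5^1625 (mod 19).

9

Successive squares of 5 mod 19: 5^1≡5, 5^2≡6, 5^4≡17, 5^8≡4, 5^16≡16, 5^32≡9, 5^64≡5, 5^128≡6, 5^256≡17, 5^512≡4, 5^1024≡16.
1625 = 1 + 8 + 16 + 64 + 512 + 1024, so 5^1625 ≡ 5·4·16·5·4·16 ≡ 9 (mod 19).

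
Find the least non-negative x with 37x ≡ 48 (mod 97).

The inverse of 37 mod 97 is 21 (since 37·21 = 777 ≡ 1).
Multiplying both sides by 21: x ≡ 21·48 = 1008 ≡ 38 (mod 97).
Check: 37·38 = 1406 = 14·97 + 48.

38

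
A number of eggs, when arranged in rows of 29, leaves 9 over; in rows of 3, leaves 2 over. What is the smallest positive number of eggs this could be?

Since 3·10 ≡ 1 (mod 29), take x = 2 + 3·((9−2)·10 mod 29) = 2 + 3·12 = 38.
Check: 38 mod 29 = 9, 38 mod 3 = 2.

38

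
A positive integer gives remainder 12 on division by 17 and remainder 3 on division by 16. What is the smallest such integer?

131

Since 16·16 ≡ 1 (mod 17), take x = 3 + 16·((12−3)·16 mod 17) = 3 + 16·8 = 131.
Check: 131 mod 17 = 12, 131 mod 16 = 3.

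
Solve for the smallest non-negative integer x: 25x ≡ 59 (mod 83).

9

The inverse of 25 mod 83 is 10 (since 25·10 = 250 ≡ 1).
So x ≡ 10·59 = 590 ≡ 9 (mod 83).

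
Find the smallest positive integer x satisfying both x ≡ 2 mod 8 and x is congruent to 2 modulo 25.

Since 25·1 ≡ 1 (mod 8), take x = 2 + 25·((2−2)·1 mod 8) = 2 + 25·0 = 2.
Check: 2 mod 8 = 2, 2 mod 25 = 2.

2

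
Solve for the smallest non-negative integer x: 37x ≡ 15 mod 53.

The inverse of 37 mod 53 is 43 (since 37·43 = 1591 ≡ 1).
Multiplying both sides by 43: x ≡ 43·15 = 645 ≡ 9 (mod 53).

9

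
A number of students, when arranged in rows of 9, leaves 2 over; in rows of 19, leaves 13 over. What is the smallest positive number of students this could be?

Since 19·1 ≡ 1 (mod 9), take x = 13 + 19·((2−13)·1 mod 9) = 13 + 19·7 = 146.
Check: 146 mod 9 = 2, 146 mod 19 = 13.

146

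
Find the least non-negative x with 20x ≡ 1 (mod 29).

16

The inverse of 20 mod 29 is 16 (since 20·16 = 320 ≡ 1).
So x ≡ 16·1 = 16 ≡ 16 (mod 29).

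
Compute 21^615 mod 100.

1

Square-and-reduce mod 100: 21^1≡21, 21^2≡41, 21^4≡81, 21^8≡61, 21^16≡21, 21^32≡41, 21^64≡81, 21^128≡61, 21^256≡21, 21^512≡41.
Since 615 = 1 + 2 + 4 + 32 + 64 + 512 in binary, 21^615 ≡ 21·41·81·41·81·41 ≡ 1 (mod 100).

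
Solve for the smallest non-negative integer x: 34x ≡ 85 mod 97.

The inverse of 34 mod 97 is 20 (since 34·20 = 680 ≡ 1).
Multiplying both sides by 20: x ≡ 20·85 = 1700 ≡ 51 (mod 97).

51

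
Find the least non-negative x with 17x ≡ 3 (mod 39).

30

17⁻¹ ≡ 23 (mod 39) because 17·23 = 391 = 10·39 + 1.
So x ≡ 23·3 = 69 ≡ 30 (mod 39).
Check: 17·30 = 510 = 13·39 + 3.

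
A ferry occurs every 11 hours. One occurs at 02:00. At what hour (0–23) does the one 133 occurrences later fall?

1

133·11 = 1463.
Dividing 1463 by 24 gives quotient 60 and remainder 23.
(2 + 23) mod 24 = 1.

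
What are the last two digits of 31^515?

Successive squares of 31 mod 100: 31^1≡31, 31^2≡61, 31^4≡21, 31^8≡41, 31^16≡81, 31^32≡61, 31^64≡21, 31^128≡41, 31^256≡81, 31^512≡61.
Since 515 = 1 + 2 + 512 in binary, 31^515 ≡ 31·61·61 ≡ 51 (mod 100).

51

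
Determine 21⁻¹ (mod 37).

30

21·30 = 630 = 17·37 + 1, so 21⁻¹ ≡ 30 (mod 37).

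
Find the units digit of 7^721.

The units digit of 7^n cycles with period 4: 7, 9, 3, 1, …
721 leaves remainder 1 on division by 4, so 7^721 ends in 7.

7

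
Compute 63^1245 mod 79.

Square-and-reduce mod 79: 63^1≡63, 63^2≡19, 63^4≡45, 63^8≡50, 63^16≡51, 63^32≡73, 63^64≡36, 63^128≡32, 63^256≡76, 63^512≡9, 63^1024≡2.
1245 = 1 + 4 + 8 + 16 + 64 + 128 + 1024, so 63^1245 ≡ 63·45·50·51·36·32·2 ≡ 33 (mod 79).

33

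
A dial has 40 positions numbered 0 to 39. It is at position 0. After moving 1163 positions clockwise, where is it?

3

1163 mod 40 = 3 (since 29·40 = 1160).
(0 + 3) mod 40 = 3.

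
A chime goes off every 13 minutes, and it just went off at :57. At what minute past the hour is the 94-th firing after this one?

94·13 = 1222.
Dividing 1222 by 60 gives quotient 20 and remainder 22.
(57 + 22) mod 60 = 19.

19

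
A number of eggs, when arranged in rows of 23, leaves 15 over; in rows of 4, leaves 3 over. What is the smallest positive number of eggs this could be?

x ≡ 3 (mod 4) gives x ∈ {3, 7, 11, 15}.
The first of these with x mod 23 = 15 is 15.

15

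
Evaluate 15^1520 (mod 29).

Square-and-reduce mod 29: 15^1≡15, 15^2≡22, 15^4≡20, 15^8≡23, 15^16≡7, 15^32≡20, 15^64≡23, 15^128≡7, 15^256≡20, 15^512≡23, 15^1024≡7.
1520 = 16 + 32 + 64 + 128 + 256 + 1024, so 15^1520 ≡ 7·20·23·7·20·7 ≡ 23 (mod 29).

23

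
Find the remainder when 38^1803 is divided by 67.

By repeated squaring mod 67: 38^1≡38, 38^2≡37, 38^4≡29, 38^8≡37, 38^16≡29, 38^32≡37, 38^64≡29, 38^128≡37, 38^256≡29, 38^512≡37, 38^1024≡29.
Since 1803 = 1 + 2 + 8 + 256 + 512 + 1024 in binary, 38^1803 ≡ 38·37·37·29·37·29 ≡ 66 (mod 67).

66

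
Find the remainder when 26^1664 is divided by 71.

Successive squares of 26 mod 71: 26^1≡26, 26^2≡37, 26^4≡20, 26^8≡45, 26^16≡37, 26^32≡20, 26^64≡45, 26^128≡37, 26^256≡20, 26^512≡45, 26^1024≡37.
Since 1664 = 128 + 512 + 1024 in binary, 26^1664 ≡ 37·45·37 ≡ 48 (mod 71).

48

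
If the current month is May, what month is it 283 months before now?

283 mod 12 = 7 (since 23·12 = 276).
May − 7 months → October.

October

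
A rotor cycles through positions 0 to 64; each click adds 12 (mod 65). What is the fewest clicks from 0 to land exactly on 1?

38

12·38 = 456 = 7·65 + 1, so 12⁻¹ ≡ 38 (mod 65).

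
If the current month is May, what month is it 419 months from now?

April

Dividing 419 by 12 gives quotient 34 and remainder 11.
May + 11 months → April.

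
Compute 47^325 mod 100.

7

Successive squares of 47 mod 100: 47^1≡47, 47^2≡9, 47^4≡81, 47^8≡61, 47^16≡21, 47^32≡41, 47^64≡81, 47^128≡61, 47^256≡21.
325 = 1 + 4 + 64 + 256, so 47^325 ≡ 47·81·81·21 ≡ 7 (mod 100).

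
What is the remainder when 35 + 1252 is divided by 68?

63

Dividing 1252 by 68 gives quotient 18 and remainder 28.
(35 + 28) mod 68 = 63.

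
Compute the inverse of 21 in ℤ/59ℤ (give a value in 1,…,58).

59 = 2·21 + 17
21 = 1·17 + 4
17 = 4·4 + 1
4 = 4·1 + 0
Back-substituting gives 21·45 ≡ 1 (mod 59).

45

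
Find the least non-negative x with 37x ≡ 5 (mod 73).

10

The inverse of 37 mod 73 is 2 (since 37·2 = 74 ≡ 1).
So x ≡ 2·5 = 10 ≡ 10 (mod 73).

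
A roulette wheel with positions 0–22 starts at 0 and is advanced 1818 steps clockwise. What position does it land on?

1

1818 − 79·23 = 1, so 1818 ≡ 1 (mod 23).
(0 + 1) mod 23 = 1.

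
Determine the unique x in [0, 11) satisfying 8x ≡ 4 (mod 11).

8⁻¹ ≡ 7 (mod 11) because 8·7 = 56 = 5·11 + 1.
Multiplying both sides by 7: x ≡ 7·4 = 28 ≡ 6 (mod 11).

6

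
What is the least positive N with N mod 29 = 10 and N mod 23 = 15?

Since 23·24 ≡ 1 (mod 29), take x = 15 + 23·((10−15)·24 mod 29) = 15 + 23·25 = 590.
Check: 590 mod 29 = 10, 590 mod 23 = 15.

590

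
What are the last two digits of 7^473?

Square-and-reduce mod 100: 7^1≡7, 7^2≡49, 7^4≡1, 7^8≡1, 7^16≡1, 7^32≡1, 7^64≡1, 7^128≡1, 7^256≡1.
473 = 1 + 8 + 16 + 64 + 128 + 256, so 7^473 ≡ 7·1·1·1·1·1 ≡ 7 (mod 100).

07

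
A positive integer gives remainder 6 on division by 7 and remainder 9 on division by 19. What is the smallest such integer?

104

x ≡ 6 (mod 7) gives x ∈ {6, 13, 20, 27, 34, 41, 48, 55, …}.
The first of these with x mod 19 = 9 is 104.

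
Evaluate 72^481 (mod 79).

By repeated squaring mod 79: 72^1≡72, 72^2≡49, 72^4≡31, 72^8≡13, 72^16≡11, 72^32≡42, 72^64≡26, 72^128≡44, 72^256≡40.
Since 481 = 1 + 32 + 64 + 128 + 256 in binary, 72^481 ≡ 72·42·26·44·40 ≡ 23 (mod 79).

23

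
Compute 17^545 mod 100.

57

Square-and-reduce mod 100: 17^1≡17, 17^2≡89, 17^4≡21, 17^8≡41, 17^16≡81, 17^32≡61, 17^64≡21, 17^128≡41, 17^256≡81, 17^512≡61.
Since 545 = 1 + 32 + 512 in binary, 17^545 ≡ 17·61·61 ≡ 57 (mod 100).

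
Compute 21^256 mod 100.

21

Square-and-reduce mod 100: 21^1≡21, 21^2≡41, 21^4≡81, 21^8≡61, 21^16≡21, 21^32≡41, 21^64≡81, 21^128≡61, 21^256≡21.
Since 256 = 256 in binary, 21^256 ≡ 21 ≡ 21 (mod 100).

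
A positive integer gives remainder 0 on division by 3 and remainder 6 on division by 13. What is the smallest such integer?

x ≡ 0 (mod 3) gives x ∈ {0, 3, 6}.
The first of these with x mod 13 = 6 is 6.

6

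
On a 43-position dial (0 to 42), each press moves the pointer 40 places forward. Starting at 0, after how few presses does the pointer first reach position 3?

The inverse of 40 mod 43 is 14 (since 40·14 = 560 ≡ 1).
Multiplying both sides by 14: x ≡ 14·3 = 42 ≡ 42 (mod 43).

42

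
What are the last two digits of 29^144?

Successive squares of 29 mod 100: 29^1≡29, 29^2≡41, 29^4≡81, 29^8≡61, 29^16≡21, 29^32≡41, 29^64≡81, 29^128≡61.
144 = 16 + 128, so 29^144 ≡ 21·61 ≡ 81 (mod 100).

81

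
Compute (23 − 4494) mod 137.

50

4494 mod 137 = 110 (since 32·137 = 4384).
(23 − 110) mod 137 = 50.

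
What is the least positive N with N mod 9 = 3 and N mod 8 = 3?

3

x ≡ 3 (mod 8) gives x ∈ {3}.
The first of these with x mod 9 = 3 is 3.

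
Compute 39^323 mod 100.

19

By repeated squaring mod 100: 39^1≡39, 39^2≡21, 39^4≡41, 39^8≡81, 39^16≡61, 39^32≡21, 39^64≡41, 39^128≡81, 39^256≡61.
323 = 1 + 2 + 64 + 256, so 39^323 ≡ 39·21·41·61 ≡ 19 (mod 100).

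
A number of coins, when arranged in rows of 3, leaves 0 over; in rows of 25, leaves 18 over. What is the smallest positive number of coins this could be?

18

x ≡ 0 (mod 3) gives x ∈ {0, 3, 6, 9, 12, 15, 18}.
The first of these with x mod 25 = 18 is 18.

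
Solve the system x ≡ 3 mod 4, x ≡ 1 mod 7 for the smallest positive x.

15

Since 7·3 ≡ 1 (mod 4), take x = 1 + 7·((3−1)·3 mod 4) = 1 + 7·2 = 15.
Check: 15 mod 4 = 3, 15 mod 7 = 1.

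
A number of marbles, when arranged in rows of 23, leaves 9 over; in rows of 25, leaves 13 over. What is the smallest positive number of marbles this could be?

538

x ≡ 9 (mod 23) gives x ∈ {9, 32, 55, 78, 101, 124, 147, 170, …}.
The first of these with x mod 25 = 13 is 538.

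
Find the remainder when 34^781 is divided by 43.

Successive squares of 34 mod 43: 34^1≡34, 34^2≡38, 34^4≡25, 34^8≡23, 34^16≡13, 34^32≡40, 34^64≡9, 34^128≡38, 34^256≡25, 34^512≡23.
Since 781 = 1 + 4 + 8 + 256 + 512 in binary, 34^781 ≡ 34·25·23·25·23 ≡ 18 (mod 43).

18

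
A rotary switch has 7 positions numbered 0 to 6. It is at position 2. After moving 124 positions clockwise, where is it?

0

124 = 17·7 + 5, so 124 mod 7 = 5.
(2 + 5) mod 7 = 0.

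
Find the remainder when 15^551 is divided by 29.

By repeated squaring mod 29: 15^1≡15, 15^2≡22, 15^4≡20, 15^8≡23, 15^16≡7, 15^32≡20, 15^64≡23, 15^128≡7, 15^256≡20, 15^512≡23.
Since 551 = 1 + 2 + 4 + 32 + 512 in binary, 15^551 ≡ 15·22·20·20·23 ≡ 19 (mod 29).

19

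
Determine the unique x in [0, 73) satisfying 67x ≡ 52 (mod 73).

The inverse of 67 mod 73 is 12 (since 67·12 = 804 ≡ 1).
Multiplying both sides by 12: x ≡ 12·52 = 624 ≡ 40 (mod 73).

40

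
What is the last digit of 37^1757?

Last digits of 7^n: 7, 9, 3, 1 (period 4).
1757 mod 4 = 1, so the last digit matches 7^1 = 7.

7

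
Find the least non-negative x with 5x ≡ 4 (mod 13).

The inverse of 5 mod 13 is 8 (since 5·8 = 40 ≡ 1).
So x ≡ 8·4 = 32 ≡ 6 (mod 13).
Check: 5·6 = 30 = 2·13 + 4.

6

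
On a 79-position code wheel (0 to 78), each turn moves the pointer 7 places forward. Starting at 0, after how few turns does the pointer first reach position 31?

7⁻¹ ≡ 34 (mod 79) because 7·34 = 238 = 3·79 + 1.
Multiplying both sides by 34: x ≡ 34·31 = 1054 ≡ 27 (mod 79).

27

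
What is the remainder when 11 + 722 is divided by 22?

7

722 − 32·22 = 18, so 722 ≡ 18 (mod 22).
(11 + 18) mod 22 = 7.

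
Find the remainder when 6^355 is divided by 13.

Square-and-reduce mod 13: 6^1≡6, 6^2≡10, 6^4≡9, 6^8≡3, 6^16≡9, 6^32≡3, 6^64≡9, 6^128≡3, 6^256≡9.
355 = 1 + 2 + 32 + 64 + 256, so 6^355 ≡ 6·10·3·9·9 ≡ 7 (mod 13).

7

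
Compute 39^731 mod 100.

39

Square-and-reduce mod 100: 39^1≡39, 39^2≡21, 39^4≡41, 39^8≡81, 39^16≡61, 39^32≡21, 39^64≡41, 39^128≡81, 39^256≡61, 39^512≡21.
731 = 1 + 2 + 8 + 16 + 64 + 128 + 512, so 39^731 ≡ 39·21·81·61·41·81·21 ≡ 39 (mod 100).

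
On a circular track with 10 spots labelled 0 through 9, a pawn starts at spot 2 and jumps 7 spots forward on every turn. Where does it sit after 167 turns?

167·7 = 1169.
1169 mod 10 = 9 (since 116·10 = 1160).
(2 + 9) mod 10 = 1.

1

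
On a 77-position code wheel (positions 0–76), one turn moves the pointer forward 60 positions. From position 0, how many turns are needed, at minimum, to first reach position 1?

9

77 = 1·60 + 17
60 = 3·17 + 9
17 = 1·9 + 8
9 = 1·8 + 1
8 = 8·1 + 0
Back-substituting gives 60·9 ≡ 1 (mod 77).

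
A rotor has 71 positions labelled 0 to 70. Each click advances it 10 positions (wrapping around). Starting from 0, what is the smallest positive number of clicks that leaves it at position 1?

64

10·64 = 640 = 9·71 + 1, so 10⁻¹ ≡ 64 (mod 71).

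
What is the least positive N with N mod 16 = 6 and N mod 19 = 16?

54

x ≡ 6 (mod 16) gives x ∈ {6, 22, 38, 54}.
The first of these with x mod 19 = 16 is 54.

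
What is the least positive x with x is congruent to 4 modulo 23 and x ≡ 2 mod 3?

x ≡ 2 (mod 3) gives x ∈ {2, 5, 8, 11, 14, 17, 20, 23, …}.
The first of these with x mod 23 = 4 is 50.

50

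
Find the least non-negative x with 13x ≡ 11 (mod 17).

10

13⁻¹ ≡ 4 (mod 17) because 13·4 = 52 = 3·17 + 1.
Multiplying both sides by 4: x ≡ 4·11 = 44 ≡ 10 (mod 17).
Check: 13·10 = 130 = 7·17 + 11.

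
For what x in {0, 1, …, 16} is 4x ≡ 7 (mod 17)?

6

The inverse of 4 mod 17 is 13 (since 4·13 = 52 ≡ 1).
So x ≡ 13·7 = 91 ≡ 6 (mod 17).
Check: 4·6 = 24 = 1·17 + 7.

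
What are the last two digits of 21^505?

By repeated squaring mod 100: 21^1≡21, 21^2≡41, 21^4≡81, 21^8≡61, 21^16≡21, 21^32≡41, 21^64≡81, 21^128≡61, 21^256≡21.
505 = 1 + 8 + 16 + 32 + 64 + 128 + 256, so 21^505 ≡ 21·61·21·41·81·61·21 ≡ 1 (mod 100).

01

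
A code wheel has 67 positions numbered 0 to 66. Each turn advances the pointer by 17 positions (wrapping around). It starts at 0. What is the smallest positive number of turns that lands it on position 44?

42

The inverse of 17 mod 67 is 4 (since 17·4 = 68 ≡ 1).
Multiplying both sides by 4: x ≡ 4·44 = 176 ≡ 42 (mod 67).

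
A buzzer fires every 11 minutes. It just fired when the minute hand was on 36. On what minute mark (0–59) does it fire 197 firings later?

43

197·11 = 2167.
2167 = 36·60 + 7, so 2167 mod 60 = 7.
(36 + 7) mod 60 = 43.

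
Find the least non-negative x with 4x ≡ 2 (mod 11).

6

The inverse of 4 mod 11 is 3 (since 4·3 = 12 ≡ 1).
Multiplying both sides by 3: x ≡ 3·2 = 6 ≡ 6 (mod 11).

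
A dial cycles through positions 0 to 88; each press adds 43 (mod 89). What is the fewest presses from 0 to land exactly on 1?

29

43·29 = 1247 = 14·89 + 1, so 43⁻¹ ≡ 29 (mod 89).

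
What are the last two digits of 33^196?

Successive squares of 33 mod 100: 33^1≡33, 33^2≡89, 33^4≡21, 33^8≡41, 33^16≡81, 33^32≡61, 33^64≡21, 33^128≡41.
196 = 4 + 64 + 128, so 33^196 ≡ 21·21·41 ≡ 81 (mod 100).

81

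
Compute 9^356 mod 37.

34

By repeated squaring mod 37: 9^1≡9, 9^2≡7, 9^4≡12, 9^8≡33, 9^16≡16, 9^32≡34, 9^64≡9, 9^128≡7, 9^256≡12.
Since 356 = 4 + 32 + 64 + 256 in binary, 9^356 ≡ 12·34·9·12 ≡ 34 (mod 37).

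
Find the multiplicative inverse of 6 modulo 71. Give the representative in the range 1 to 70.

6·12 = 72 = 1·71 + 1, so 6⁻¹ ≡ 12 (mod 71).

12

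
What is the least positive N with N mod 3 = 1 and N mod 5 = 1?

x ≡ 1 (mod 3) gives x ∈ {1}.
The first of these with x mod 5 = 1 is 1.

1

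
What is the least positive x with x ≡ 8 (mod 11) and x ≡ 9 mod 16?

41

x ≡ 8 (mod 11) gives x ∈ {8, 19, 30, 41}.
The first of these with x mod 16 = 9 is 41.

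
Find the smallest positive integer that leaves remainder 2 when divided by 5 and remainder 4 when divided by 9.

x ≡ 2 (mod 5) gives x ∈ {2, 7, 12, 17, 22}.
The first of these with x mod 9 = 4 is 22.

22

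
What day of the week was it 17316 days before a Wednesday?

Friday

Dividing 17316 by 7 gives quotient 2473 and remainder 5.
Wednesday − 5 days → Friday.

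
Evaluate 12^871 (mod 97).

8

By repeated squaring mod 97: 12^1≡12, 12^2≡47, 12^4≡75, 12^8≡96, 12^16≡1, 12^32≡1, 12^64≡1, 12^128≡1, 12^256≡1, 12^512≡1.
Since 871 = 1 + 2 + 4 + 32 + 64 + 256 + 512 in binary, 12^871 ≡ 12·47·75·1·1·1·1 ≡ 8 (mod 97).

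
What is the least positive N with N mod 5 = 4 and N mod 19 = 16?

54

x ≡ 4 (mod 5) gives x ∈ {4, 9, 14, 19, 24, 29, 34, 39, …}.
The first of these with x mod 19 = 16 is 54.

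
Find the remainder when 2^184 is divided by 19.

By repeated squaring mod 19: 2^1≡2, 2^2≡4, 2^4≡16, 2^8≡9, 2^16≡5, 2^32≡6, 2^64≡17, 2^128≡4.
Since 184 = 8 + 16 + 32 + 128 in binary, 2^184 ≡ 9·5·6·4 ≡ 16 (mod 19).

16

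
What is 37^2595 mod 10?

The units digit of 37^n cycles with period 4: 7, 9, 3, 1, …
2595 mod 4 = 3, so the last digit matches 7^3 = 3.

3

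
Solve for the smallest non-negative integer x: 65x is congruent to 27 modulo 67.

65⁻¹ ≡ 33 (mod 67) because 65·33 = 2145 = 32·67 + 1.
So x ≡ 33·27 = 891 ≡ 20 (mod 67).

20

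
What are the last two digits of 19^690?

01

Successive squares of 19 mod 100: 19^1≡19, 19^2≡61, 19^4≡21, 19^8≡41, 19^16≡81, 19^32≡61, 19^64≡21, 19^128≡41, 19^256≡81, 19^512≡61.
690 = 2 + 16 + 32 + 128 + 512, so 19^690 ≡ 61·81·61·41·61 ≡ 1 (mod 100).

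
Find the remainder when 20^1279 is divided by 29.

24

Square-and-reduce mod 29: 20^1≡20, 20^2≡23, 20^4≡7, 20^8≡20, 20^16≡23, 20^32≡7, 20^64≡20, 20^128≡23, 20^256≡7, 20^512≡20, 20^1024≡23.
1279 = 1 + 2 + 4 + 8 + 16 + 32 + 64 + 128 + 1024, so 20^1279 ≡ 20·23·7·20·23·7·20·23·23 ≡ 24 (mod 29).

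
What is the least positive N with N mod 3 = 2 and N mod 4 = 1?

5

x ≡ 2 (mod 3) gives x ∈ {2, 5}.
The first of these with x mod 4 = 1 is 5.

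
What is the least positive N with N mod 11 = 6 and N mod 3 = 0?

6

x ≡ 0 (mod 3) gives x ∈ {0, 3, 6}.
The first of these with x mod 11 = 6 is 6.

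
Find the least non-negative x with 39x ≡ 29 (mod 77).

39⁻¹ ≡ 2 (mod 77) because 39·2 = 78 = 1·77 + 1.
So x ≡ 2·29 = 58 ≡ 58 (mod 77).
Check: 39·58 = 2262 = 29·77 + 29.

58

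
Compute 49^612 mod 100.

Square-and-reduce mod 100: 49^1≡49, 49^2≡1, 49^4≡1, 49^8≡1, 49^16≡1, 49^32≡1, 49^64≡1, 49^128≡1, 49^256≡1, 49^512≡1.
612 = 4 + 32 + 64 + 512, so 49^612 ≡ 1·1·1·1 ≡ 1 (mod 100).

1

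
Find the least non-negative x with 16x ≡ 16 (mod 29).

1

The inverse of 16 mod 29 is 20 (since 16·20 = 320 ≡ 1).
So x ≡ 20·16 = 320 ≡ 1 (mod 29).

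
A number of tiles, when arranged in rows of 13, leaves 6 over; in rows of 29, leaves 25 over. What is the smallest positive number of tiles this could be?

344

Since 29·9 ≡ 1 (mod 13), take x = 25 + 29·((6−25)·9 mod 13) = 25 + 29·11 = 344.
Check: 344 mod 13 = 6, 344 mod 29 = 25.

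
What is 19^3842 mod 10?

1

Powers of 9 mod 10 repeat with period 2: 9, 1.
3842 leaves remainder 0 on division by 2, so 19^3842 ends in 1.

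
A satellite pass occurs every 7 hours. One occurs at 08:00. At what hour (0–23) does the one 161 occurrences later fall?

7

161·7 = 1127.
1127 mod 24 = 23 (since 46·24 = 1104).
(8 + 23) mod 24 = 7.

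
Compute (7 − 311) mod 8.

0

311 = 38·8 + 7, so 311 mod 8 = 7.
(7 − 7) mod 8 = 0.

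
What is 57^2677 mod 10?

Last digits of 7^n: 7, 9, 3, 1 (period 4).
2677 leaves remainder 1 on division by 4, so 57^2677 ends in 7.

7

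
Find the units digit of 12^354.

The units digit of 12^n cycles with period 4: 2, 4, 8, 6, …
354 leaves remainder 2 on division by 4, so 12^354 ends in 4.

4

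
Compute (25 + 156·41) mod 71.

31

156·41 = 6396.
6396 mod 71 = 6 (since 90·71 = 6390).
(25 + 6) mod 71 = 31.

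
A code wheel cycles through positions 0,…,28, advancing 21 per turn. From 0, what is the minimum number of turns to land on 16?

21⁻¹ ≡ 18 (mod 29) because 21·18 = 378 = 13·29 + 1.
Multiplying both sides by 18: x ≡ 18·16 = 288 ≡ 27 (mod 29).
Check: 21·27 = 567 = 19·29 + 16.

27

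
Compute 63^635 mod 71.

By repeated squaring mod 71: 63^1≡63, 63^2≡64, 63^4≡49, 63^8≡58, 63^16≡27, 63^32≡19, 63^64≡6, 63^128≡36, 63^256≡18, 63^512≡40.
Since 635 = 1 + 2 + 8 + 16 + 32 + 64 + 512 in binary, 63^635 ≡ 63·64·58·27·19·6·40 ≡ 34 (mod 71).

34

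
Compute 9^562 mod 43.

Successive squares of 9 mod 43: 9^1≡9, 9^2≡38, 9^4≡25, 9^8≡23, 9^16≡13, 9^32≡40, 9^64≡9, 9^128≡38, 9^256≡25, 9^512≡23.
562 = 2 + 16 + 32 + 512, so 9^562 ≡ 38·13·40·23 ≡ 13 (mod 43).

13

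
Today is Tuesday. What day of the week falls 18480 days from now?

Tuesday

Dividing 18480 by 7 gives quotient 2640 and remainder 0.
Tuesday + 0 days → Tuesday.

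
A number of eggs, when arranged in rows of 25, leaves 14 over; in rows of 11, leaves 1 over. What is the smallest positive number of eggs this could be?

89

x ≡ 1 (mod 11) gives x ∈ {1, 12, 23, 34, 45, 56, 67, 78, …}.
The first of these with x mod 25 = 14 is 89.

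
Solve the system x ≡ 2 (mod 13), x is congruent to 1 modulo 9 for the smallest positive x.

28

x ≡ 1 (mod 9) gives x ∈ {1, 10, 19, 28}.
The first of these with x mod 13 = 2 is 28.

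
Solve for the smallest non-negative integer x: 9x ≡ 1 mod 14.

11

9⁻¹ ≡ 11 (mod 14) because 9·11 = 99 = 7·14 + 1.
Multiplying both sides by 11: x ≡ 11·1 = 11 ≡ 11 (mod 14).
Check: 9·11 = 99 = 7·14 + 1.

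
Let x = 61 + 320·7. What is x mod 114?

21

320·7 = 2240.
2240 = 19·114 + 74, so 2240 mod 114 = 74.
(61 + 74) mod 114 = 21.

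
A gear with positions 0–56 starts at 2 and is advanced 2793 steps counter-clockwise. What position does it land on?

2793 − 49·57 = 0, so 2793 ≡ 0 (mod 57).
(2 − 0) mod 57 = 2.

2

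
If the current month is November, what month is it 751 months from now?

June

751 = 62·12 + 7, so 751 mod 12 = 7.
November + 7 months → June.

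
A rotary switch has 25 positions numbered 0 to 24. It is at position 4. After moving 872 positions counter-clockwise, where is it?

7

872 mod 25 = 22 (since 34·25 = 850).
(4 − 22) mod 25 = 7.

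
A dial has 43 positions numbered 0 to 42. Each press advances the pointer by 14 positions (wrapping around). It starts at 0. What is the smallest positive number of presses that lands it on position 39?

14⁻¹ ≡ 40 (mod 43) because 14·40 = 560 = 13·43 + 1.
Multiplying both sides by 40: x ≡ 40·39 = 1560 ≡ 12 (mod 43).
Check: 14·12 = 168 = 3·43 + 39.

12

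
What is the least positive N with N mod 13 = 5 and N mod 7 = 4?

18

x ≡ 4 (mod 7) gives x ∈ {4, 11, 18}.
The first of these with x mod 13 = 5 is 18.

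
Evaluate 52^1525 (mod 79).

8

By repeated squaring mod 79: 52^1≡52, 52^2≡18, 52^4≡8, 52^8≡64, 52^16≡67, 52^32≡65, 52^64≡38, 52^128≡22, 52^256≡10, 52^512≡21, 52^1024≡46.
Since 1525 = 1 + 4 + 16 + 32 + 64 + 128 + 256 + 1024 in binary, 52^1525 ≡ 52·8·67·65·38·22·10·46 ≡ 8 (mod 79).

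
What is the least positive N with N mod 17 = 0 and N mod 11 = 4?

136

x ≡ 4 (mod 11) gives x ∈ {4, 15, 26, 37, 48, 59, 70, 81, …}.
The first of these with x mod 17 = 0 is 136.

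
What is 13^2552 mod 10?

1

The units digit of 13^n cycles with period 4: 3, 9, 7, 1, …
2552 leaves remainder 0 on division by 4, so 13^2552 ends in 1.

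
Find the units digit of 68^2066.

Powers of 8 mod 10 repeat with period 4: 8, 4, 2, 6.
2066 mod 4 = 2, so the last digit matches 8^2 = 4.

4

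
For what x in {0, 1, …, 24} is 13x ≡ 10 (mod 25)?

The inverse of 13 mod 25 is 2 (since 13·2 = 26 ≡ 1).
Multiplying both sides by 2: x ≡ 2·10 = 20 ≡ 20 (mod 25).
Check: 13·20 = 260 = 10·25 + 10.

20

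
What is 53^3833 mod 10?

The units digit of 53^n cycles with period 4: 3, 9, 7, 1, …
3833 mod 4 = 1, so the last digit matches 3^1 = 3.

3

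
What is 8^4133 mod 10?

8

Powers of 8 mod 10 repeat with period 4: 8, 4, 2, 6.
4133 mod 4 = 1, so the last digit matches 8^1 = 8.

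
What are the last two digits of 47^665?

07

Successive squares of 47 mod 100: 47^1≡47, 47^2≡9, 47^4≡81, 47^8≡61, 47^16≡21, 47^32≡41, 47^64≡81, 47^128≡61, 47^256≡21, 47^512≡41.
665 = 1 + 8 + 16 + 128 + 512, so 47^665 ≡ 47·61·21·61·41 ≡ 7 (mod 100).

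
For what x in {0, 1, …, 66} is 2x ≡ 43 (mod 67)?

55

The inverse of 2 mod 67 is 34 (since 2·34 = 68 ≡ 1).
Multiplying both sides by 34: x ≡ 34·43 = 1462 ≡ 55 (mod 67).
Check: 2·55 = 110 = 1·67 + 43.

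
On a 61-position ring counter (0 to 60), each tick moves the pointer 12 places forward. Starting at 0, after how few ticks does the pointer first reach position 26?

53

The inverse of 12 mod 61 is 56 (since 12·56 = 672 ≡ 1).
So x ≡ 56·26 = 1456 ≡ 53 (mod 61).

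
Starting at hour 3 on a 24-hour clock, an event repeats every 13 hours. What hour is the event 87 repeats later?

87·13 = 1131.
1131 = 47·24 + 3, so 1131 mod 24 = 3.
(3 + 3) mod 24 = 6.

6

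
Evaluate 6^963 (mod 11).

7

Square-and-reduce mod 11: 6^1≡6, 6^2≡3, 6^4≡9, 6^8≡4, 6^16≡5, 6^32≡3, 6^64≡9, 6^128≡4, 6^256≡5, 6^512≡3.
963 = 1 + 2 + 64 + 128 + 256 + 512, so 6^963 ≡ 6·3·9·4·5·3 ≡ 7 (mod 11).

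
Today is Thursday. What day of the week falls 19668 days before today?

19668 − 2809·7 = 5, so 19668 ≡ 5 (mod 7).
Thursday − 5 days → Saturday.

Saturday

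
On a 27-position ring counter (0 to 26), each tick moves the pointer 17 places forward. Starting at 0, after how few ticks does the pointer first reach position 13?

23

The inverse of 17 mod 27 is 8 (since 17·8 = 136 ≡ 1).
Multiplying both sides by 8: x ≡ 8·13 = 104 ≡ 23 (mod 27).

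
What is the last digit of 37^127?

3

Powers of 7 mod 10 repeat with period 4: 7, 9, 3, 1.
127 leaves remainder 3 on division by 4, so 37^127 ends in 3.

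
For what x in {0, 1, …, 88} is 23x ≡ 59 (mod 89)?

23⁻¹ ≡ 31 (mod 89) because 23·31 = 713 = 8·89 + 1.
So x ≡ 31·59 = 1829 ≡ 49 (mod 89).

49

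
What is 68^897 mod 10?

8

Powers of 8 mod 10 repeat with period 4: 8, 4, 2, 6.
897 leaves remainder 1 on division by 4, so 68^897 ends in 8.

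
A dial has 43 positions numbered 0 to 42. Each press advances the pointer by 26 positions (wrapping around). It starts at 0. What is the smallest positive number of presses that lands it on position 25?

26⁻¹ ≡ 5 (mod 43) because 26·5 = 130 = 3·43 + 1.
Multiplying both sides by 5: x ≡ 5·25 = 125 ≡ 39 (mod 43).

39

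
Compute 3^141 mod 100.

3

Square-and-reduce mod 100: 3^1≡3, 3^2≡9, 3^4≡81, 3^8≡61, 3^16≡21, 3^32≡41, 3^64≡81, 3^128≡61.
141 = 1 + 4 + 8 + 128, so 3^141 ≡ 3·81·61·61 ≡ 3 (mod 100).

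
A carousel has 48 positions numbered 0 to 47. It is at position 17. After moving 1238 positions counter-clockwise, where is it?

Dividing 1238 by 48 gives quotient 25 and remainder 38.
(17 − 38) mod 48 = 27.

27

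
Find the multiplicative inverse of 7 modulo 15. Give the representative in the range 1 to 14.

15 = 2·7 + 1
7 = 7·1 + 0
Back-substituting gives 7·13 ≡ 1 (mod 15).

13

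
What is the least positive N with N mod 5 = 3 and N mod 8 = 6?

Since 8·2 ≡ 1 (mod 5), take x = 6 + 8·((3−6)·2 mod 5) = 6 + 8·4 = 38.
Check: 38 mod 5 = 3, 38 mod 8 = 6.

38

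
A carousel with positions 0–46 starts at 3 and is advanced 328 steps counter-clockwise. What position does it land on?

Dividing 328 by 47 gives quotient 6 and remainder 46.
(3 − 46) mod 47 = 4.

4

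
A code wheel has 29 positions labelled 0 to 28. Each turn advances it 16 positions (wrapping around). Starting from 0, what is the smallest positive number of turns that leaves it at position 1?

20

16·20 = 320 = 11·29 + 1, so 16⁻¹ ≡ 20 (mod 29).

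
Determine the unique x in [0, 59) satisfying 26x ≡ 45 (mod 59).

26⁻¹ ≡ 25 (mod 59) because 26·25 = 650 = 11·59 + 1.
Multiplying both sides by 25: x ≡ 25·45 = 1125 ≡ 4 (mod 59).

4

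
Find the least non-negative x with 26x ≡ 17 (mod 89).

52

The inverse of 26 mod 89 is 24 (since 26·24 = 624 ≡ 1).
Multiplying both sides by 24: x ≡ 24·17 = 408 ≡ 52 (mod 89).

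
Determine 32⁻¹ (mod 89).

89 = 2·32 + 25
32 = 1·25 + 7
25 = 3·7 + 4
7 = 1·4 + 3
4 = 1·3 + 1
3 = 3·1 + 0
Back-substituting gives 32·64 ≡ 1 (mod 89).

64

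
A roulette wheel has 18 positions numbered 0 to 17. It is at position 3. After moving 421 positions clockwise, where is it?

421 mod 18 = 7 (since 23·18 = 414).
(3 + 7) mod 18 = 10.

10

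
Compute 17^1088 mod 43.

23

Successive squares of 17 mod 43: 17^1≡17, 17^2≡31, 17^4≡15, 17^8≡10, 17^16≡14, 17^32≡24, 17^64≡17, 17^128≡31, 17^256≡15, 17^512≡10, 17^1024≡14.
1088 = 64 + 1024, so 17^1088 ≡ 17·14 ≡ 23 (mod 43).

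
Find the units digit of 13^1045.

3

Powers of 3 mod 10 repeat with period 4: 3, 9, 7, 1.
1045 leaves remainder 1 on division by 4, so 13^1045 ends in 3.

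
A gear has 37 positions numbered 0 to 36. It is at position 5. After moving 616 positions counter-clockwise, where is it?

616 = 16·37 + 24, so 616 mod 37 = 24.
(5 − 24) mod 37 = 18.

18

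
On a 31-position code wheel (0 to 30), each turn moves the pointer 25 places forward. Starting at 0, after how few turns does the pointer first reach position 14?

The inverse of 25 mod 31 is 5 (since 25·5 = 125 ≡ 1).
So x ≡ 5·14 = 70 ≡ 8 (mod 31).
Check: 25·8 = 200 = 6·31 + 14.

8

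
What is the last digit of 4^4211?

4

Powers of 4 mod 10 repeat with period 2: 4, 6.
4211 mod 2 = 1, so the last digit matches 4^1 = 4.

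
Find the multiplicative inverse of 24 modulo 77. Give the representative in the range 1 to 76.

61

77 = 3·24 + 5
24 = 4·5 + 4
5 = 1·4 + 1
4 = 4·1 + 0
Back-substituting gives 24·61 ≡ 1 (mod 77).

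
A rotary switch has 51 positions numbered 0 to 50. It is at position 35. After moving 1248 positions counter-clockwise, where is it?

11

1248 − 24·51 = 24, so 1248 ≡ 24 (mod 51).
(35 − 24) mod 51 = 11.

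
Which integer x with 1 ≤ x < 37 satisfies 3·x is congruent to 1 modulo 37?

25

37 = 12·3 + 1
3 = 3·1 + 0
Back-substituting gives 3·25 ≡ 1 (mod 37).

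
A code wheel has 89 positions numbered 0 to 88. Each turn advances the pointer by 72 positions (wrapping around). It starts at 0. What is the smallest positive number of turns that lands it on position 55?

72⁻¹ ≡ 68 (mod 89) because 72·68 = 4896 = 55·89 + 1.
Multiplying both sides by 68: x ≡ 68·55 = 3740 ≡ 2 (mod 89).
Check: 72·2 = 144 = 1·89 + 55.

2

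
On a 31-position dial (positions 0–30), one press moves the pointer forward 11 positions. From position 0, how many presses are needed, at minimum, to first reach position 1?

17

11·17 = 187 = 6·31 + 1, so 11⁻¹ ≡ 17 (mod 31).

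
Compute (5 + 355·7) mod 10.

0

355·7 = 2485.
2485 = 248·10 + 5, so 2485 mod 10 = 5.
(5 + 5) mod 10 = 0.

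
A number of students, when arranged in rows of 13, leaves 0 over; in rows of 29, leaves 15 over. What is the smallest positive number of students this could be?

247

Since 29·9 ≡ 1 (mod 13), take x = 15 + 29·((0−15)·9 mod 13) = 15 + 29·8 = 247.
Check: 247 mod 13 = 0, 247 mod 29 = 15.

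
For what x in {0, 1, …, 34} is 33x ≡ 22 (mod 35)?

24

33⁻¹ ≡ 17 (mod 35) because 33·17 = 561 = 16·35 + 1.
Multiplying both sides by 17: x ≡ 17·22 = 374 ≡ 24 (mod 35).
Check: 33·24 = 792 = 22·35 + 22.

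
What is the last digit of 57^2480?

The units digit of 57^n cycles with period 4: 7, 9, 3, 1, …
2480 mod 4 = 0, so the last digit matches 7^4 = 1.

1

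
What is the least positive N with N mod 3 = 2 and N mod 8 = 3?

11

x ≡ 2 (mod 3) gives x ∈ {2, 5, 8, 11}.
The first of these with x mod 8 = 3 is 11.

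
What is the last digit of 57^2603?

3

Last digits of 7^n: 7, 9, 3, 1 (period 4).
2603 leaves remainder 3 on division by 4, so 57^2603 ends in 3.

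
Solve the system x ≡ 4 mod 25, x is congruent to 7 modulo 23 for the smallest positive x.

Since 23·12 ≡ 1 (mod 25), take x = 7 + 23·((4−7)·12 mod 25) = 7 + 23·14 = 329.
Check: 329 mod 25 = 4, 329 mod 23 = 7.

329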